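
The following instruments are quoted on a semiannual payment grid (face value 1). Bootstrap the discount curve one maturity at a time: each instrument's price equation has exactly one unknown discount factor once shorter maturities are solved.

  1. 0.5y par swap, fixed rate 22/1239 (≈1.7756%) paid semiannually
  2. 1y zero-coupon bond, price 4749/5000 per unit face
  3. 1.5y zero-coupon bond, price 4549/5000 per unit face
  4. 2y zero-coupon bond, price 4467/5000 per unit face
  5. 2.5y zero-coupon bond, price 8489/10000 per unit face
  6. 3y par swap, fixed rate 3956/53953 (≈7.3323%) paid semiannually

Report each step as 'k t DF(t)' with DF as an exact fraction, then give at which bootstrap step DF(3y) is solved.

step 1 [0.5y] swap r/2=11/1239: DF=(1 − 11/1239·(0))/(1+11/1239) = 1239/1250 ≈ 0.991200
step 2 [1y] zero: DF = P = 4749/5000 ≈ 0.949800
step 3 [1.5y] zero: DF = P = 4549/5000 ≈ 0.909800
step 4 [2y] zero: DF = P = 4467/5000 ≈ 0.893400
step 5 [2.5y] zero: DF = P = 8489/10000 ≈ 0.848900
step 6 [3y] swap r/2=1978/53953: DF=(1 − 1978/53953·(0.991200+0.949800+0.909800+0.893400+0.848900))/(1+1978/53953) = 4011/5000 ≈ 0.802200

1 1/2 1239/1250
2 1 4749/5000
3 3/2 4549/5000
4 2 4467/5000
5 5/2 8489/10000
6 3 4011/5000
DF(3y) is solved at step 6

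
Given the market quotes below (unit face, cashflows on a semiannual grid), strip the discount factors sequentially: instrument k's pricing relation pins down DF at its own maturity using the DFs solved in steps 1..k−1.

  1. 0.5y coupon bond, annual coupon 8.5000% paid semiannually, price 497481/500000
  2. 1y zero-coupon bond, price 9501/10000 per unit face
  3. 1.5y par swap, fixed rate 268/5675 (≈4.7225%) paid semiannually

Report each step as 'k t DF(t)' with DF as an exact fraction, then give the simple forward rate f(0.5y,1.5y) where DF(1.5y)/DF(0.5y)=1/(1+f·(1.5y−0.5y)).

step 1 [0.5y] bond c/2=17/400: DF=(497481/500000 − 17/400·(0))/(1+17/400) = 1193/1250 ≈ 0.954400
step 2 [1y] zero: DF = P = 9501/10000 ≈ 0.950100
step 3 [1.5y] swap r/2=134/5675: DF=(1 − 134/5675·(0.954400+0.950100))/(1+134/5675) = 933/1000 ≈ 0.933000

1 1/2 1193/1250
2 1 9501/10000
3 3/2 933/1000
f(0.5y,1.5y) = ((1193/1250)/(933/1000) − 1)/(1) = 107/4665 ≈ 2.2937%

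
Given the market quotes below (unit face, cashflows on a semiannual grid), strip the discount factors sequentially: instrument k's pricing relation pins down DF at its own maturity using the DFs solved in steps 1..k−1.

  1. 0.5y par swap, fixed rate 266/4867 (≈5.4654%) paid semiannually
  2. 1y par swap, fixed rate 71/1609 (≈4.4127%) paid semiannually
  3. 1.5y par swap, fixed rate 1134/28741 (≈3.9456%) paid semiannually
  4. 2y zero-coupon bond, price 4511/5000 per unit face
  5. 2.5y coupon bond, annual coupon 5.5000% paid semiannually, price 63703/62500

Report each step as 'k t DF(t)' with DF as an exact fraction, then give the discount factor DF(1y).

1 1/2 4867/5000
2 1 4787/5000
3 3/2 9433/10000
4 2 4511/5000
5 5/2 8909/10000
DF(1y) = 4787/5000 ≈ 0.957400

step 1 [0.5y] swap r/2=133/4867: DF=(1 − 133/4867·(0))/(1+133/4867) = 4867/5000 ≈ 0.973400
step 2 [1y] swap r/2=71/3218: DF=(1 − 71/3218·(0.973400))/(1+71/3218) = 4787/5000 ≈ 0.957400
step 3 [1.5y] swap r/2=567/28741: DF=(1 − 567/28741·(0.973400+0.957400))/(1+567/28741) = 9433/10000 ≈ 0.943300
step 4 [2y] zero: DF = P = 4511/5000 ≈ 0.902200
step 5 [2.5y] bond c/2=11/400: DF=(63703/62500 − 11/400·(0.973400+0.957400+0.943300+0.902200))/(1+11/400) = 8909/10000 ≈ 0.890900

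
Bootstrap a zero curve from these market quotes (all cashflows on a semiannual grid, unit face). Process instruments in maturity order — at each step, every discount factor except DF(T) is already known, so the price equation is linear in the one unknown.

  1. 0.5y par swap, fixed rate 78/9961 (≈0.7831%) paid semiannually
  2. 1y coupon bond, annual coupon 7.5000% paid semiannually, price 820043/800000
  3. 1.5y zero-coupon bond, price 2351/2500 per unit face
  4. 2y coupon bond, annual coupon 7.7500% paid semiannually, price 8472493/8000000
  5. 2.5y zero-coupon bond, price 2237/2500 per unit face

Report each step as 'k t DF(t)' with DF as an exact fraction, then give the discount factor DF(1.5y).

1 1/2 9961/10000
2 1 119/125
3 3/2 2351/2500
4 2 4559/5000
5 5/2 2237/2500
DF(1.5y) = 2351/2500 ≈ 0.940400

step 1 [0.5y] swap r/2=39/9961: DF=(1 − 39/9961·(0))/(1+39/9961) = 9961/10000 ≈ 0.996100
step 2 [1y] bond c/2=3/80: DF=(820043/800000 − 3/80·(0.996100))/(1+3/80) = 119/125 ≈ 0.952000
step 3 [1.5y] zero: DF = P = 2351/2500 ≈ 0.940400
step 4 [2y] bond c/2=31/800: DF=(8472493/8000000 − 31/800·(0.996100+0.952000+0.940400))/(1+31/800) = 4559/5000 ≈ 0.911800
step 5 [2.5y] zero: DF = P = 2237/2500 ≈ 0.894800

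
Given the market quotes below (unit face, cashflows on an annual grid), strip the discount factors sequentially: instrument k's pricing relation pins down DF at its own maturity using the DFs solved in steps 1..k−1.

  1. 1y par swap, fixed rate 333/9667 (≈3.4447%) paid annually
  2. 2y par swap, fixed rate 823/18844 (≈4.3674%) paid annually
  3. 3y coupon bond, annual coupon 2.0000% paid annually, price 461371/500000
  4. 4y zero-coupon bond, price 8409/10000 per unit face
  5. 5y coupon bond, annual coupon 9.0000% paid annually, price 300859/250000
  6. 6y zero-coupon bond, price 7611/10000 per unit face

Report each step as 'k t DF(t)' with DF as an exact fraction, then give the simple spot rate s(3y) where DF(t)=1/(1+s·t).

1 1 9667/10000
2 2 9177/10000
3 3 8677/10000
4 4 8409/10000
5 5 4037/5000
6 6 7611/10000
s(3y) = (1/(8677/10000) − 1)/(3) = 441/8677 ≈ 5.0824%

step 1 [1y] swap r/1=333/9667: DF=(1 − 333/9667·(0))/(1+333/9667) = 9667/10000 ≈ 0.966700
step 2 [2y] swap r/1=823/18844: DF=(1 − 823/18844·(0.966700))/(1+823/18844) = 9177/10000 ≈ 0.917700
step 3 [3y] bond c/1=1/50: DF=(461371/500000 − 1/50·(0.966700+0.917700))/(1+1/50) = 8677/10000 ≈ 0.867700
step 4 [4y] zero: DF = P = 8409/10000 ≈ 0.840900
step 5 [5y] bond c/1=9/100: DF=(300859/250000 − 9/100·(0.966700+0.917700+0.867700+0.840900))/(1+9/100) = 4037/5000 ≈ 0.807400
step 6 [6y] zero: DF = P = 7611/10000 ≈ 0.761100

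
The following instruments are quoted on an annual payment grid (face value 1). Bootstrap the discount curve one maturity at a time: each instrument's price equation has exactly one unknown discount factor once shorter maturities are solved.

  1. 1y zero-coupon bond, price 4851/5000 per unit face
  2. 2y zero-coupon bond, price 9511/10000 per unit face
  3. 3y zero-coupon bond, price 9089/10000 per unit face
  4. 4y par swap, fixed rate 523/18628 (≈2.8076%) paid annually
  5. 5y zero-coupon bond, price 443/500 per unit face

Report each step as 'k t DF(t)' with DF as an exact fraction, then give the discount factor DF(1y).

step 1 [1y] zero: DF = P = 4851/5000 ≈ 0.970200
step 2 [2y] zero: DF = P = 9511/10000 ≈ 0.951100
step 3 [3y] zero: DF = P = 9089/10000 ≈ 0.908900
step 4 [4y] swap r/1=523/18628: DF=(1 − 523/18628·(0.970200+0.951100+0.908900))/(1+523/18628) = 4477/5000 ≈ 0.895400
step 5 [5y] zero: DF = P = 443/500 ≈ 0.886000

1 1 4851/5000
2 2 9511/10000
3 3 9089/10000
4 4 4477/5000
5 5 443/500
DF(1y) = 4851/5000 ≈ 0.970200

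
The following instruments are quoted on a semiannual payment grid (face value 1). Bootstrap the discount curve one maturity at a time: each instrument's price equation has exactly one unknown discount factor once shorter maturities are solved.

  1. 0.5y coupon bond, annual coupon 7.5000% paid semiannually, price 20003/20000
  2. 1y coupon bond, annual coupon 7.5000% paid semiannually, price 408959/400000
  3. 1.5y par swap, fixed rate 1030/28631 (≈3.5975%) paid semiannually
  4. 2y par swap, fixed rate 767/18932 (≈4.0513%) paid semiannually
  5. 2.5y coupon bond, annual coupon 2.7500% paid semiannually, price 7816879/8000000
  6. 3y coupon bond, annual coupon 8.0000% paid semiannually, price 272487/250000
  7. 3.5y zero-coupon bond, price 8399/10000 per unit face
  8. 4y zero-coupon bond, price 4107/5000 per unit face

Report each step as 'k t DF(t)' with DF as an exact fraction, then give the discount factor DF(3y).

step 1 [0.5y] bond c/2=3/80: DF=(20003/20000 − 3/80·(0))/(1+3/80) = 241/250 ≈ 0.964000
step 2 [1y] bond c/2=3/80: DF=(408959/400000 − 3/80·(0.964000))/(1+3/80) = 4753/5000 ≈ 0.950600
step 3 [1.5y] swap r/2=515/28631: DF=(1 − 515/28631·(0.964000+0.950600))/(1+515/28631) = 1897/2000 ≈ 0.948500
step 4 [2y] swap r/2=767/37864: DF=(1 − 767/37864·(0.964000+0.950600+0.948500))/(1+767/37864) = 9233/10000 ≈ 0.923300
step 5 [2.5y] bond c/2=11/800: DF=(7816879/8000000 − 11/800·(0.964000+0.950600+0.948500+0.923300))/(1+11/800) = 73/80 ≈ 0.912500
step 6 [3y] bond c/2=1/25: DF=(272487/250000 − 1/25·(0.964000+0.950600+0.948500+0.923300+0.912500))/(1+1/25) = 8673/10000 ≈ 0.867300
step 7 [3.5y] zero: DF = P = 8399/10000 ≈ 0.839900
step 8 [4y] zero: DF = P = 4107/5000 ≈ 0.821400

1 1/2 241/250
2 1 4753/5000
3 3/2 1897/2000
4 2 9233/10000
5 5/2 73/80
6 3 8673/10000
7 7/2 8399/10000
8 4 4107/5000
DF(3y) = 8673/10000 ≈ 0.867300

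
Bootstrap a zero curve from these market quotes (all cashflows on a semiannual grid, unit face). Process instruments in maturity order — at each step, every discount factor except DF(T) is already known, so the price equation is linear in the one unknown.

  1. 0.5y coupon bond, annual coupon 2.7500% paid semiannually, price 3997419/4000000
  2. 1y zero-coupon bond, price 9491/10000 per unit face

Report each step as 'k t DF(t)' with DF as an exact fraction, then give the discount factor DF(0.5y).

step 1 [0.5y] bond c/2=11/800: DF=(3997419/4000000 − 11/800·(0))/(1+11/800) = 4929/5000 ≈ 0.985800
step 2 [1y] zero: DF = P = 9491/10000 ≈ 0.949100

1 1/2 4929/5000
2 1 9491/10000
DF(0.5y) = 4929/5000 ≈ 0.985800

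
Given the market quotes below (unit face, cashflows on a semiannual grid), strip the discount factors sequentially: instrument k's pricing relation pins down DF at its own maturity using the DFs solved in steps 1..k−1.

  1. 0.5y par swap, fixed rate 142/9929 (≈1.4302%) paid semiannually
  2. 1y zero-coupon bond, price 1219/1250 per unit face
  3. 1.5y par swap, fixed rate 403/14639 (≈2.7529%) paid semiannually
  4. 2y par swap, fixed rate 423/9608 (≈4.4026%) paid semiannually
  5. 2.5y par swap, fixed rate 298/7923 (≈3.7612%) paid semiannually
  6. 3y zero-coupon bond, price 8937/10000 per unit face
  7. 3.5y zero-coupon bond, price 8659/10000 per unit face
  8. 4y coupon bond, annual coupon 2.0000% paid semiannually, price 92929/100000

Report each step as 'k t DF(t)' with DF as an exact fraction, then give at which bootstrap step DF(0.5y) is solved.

step 1 [0.5y] swap r/2=71/9929: DF=(1 − 71/9929·(0))/(1+71/9929) = 9929/10000 ≈ 0.992900
step 2 [1y] zero: DF = P = 1219/1250 ≈ 0.975200
step 3 [1.5y] swap r/2=403/29278: DF=(1 − 403/29278·(0.992900+0.975200))/(1+403/29278) = 9597/10000 ≈ 0.959700
step 4 [2y] swap r/2=423/19216: DF=(1 − 423/19216·(0.992900+0.975200+0.959700))/(1+423/19216) = 4577/5000 ≈ 0.915400
step 5 [2.5y] swap r/2=149/7923: DF=(1 − 149/7923·(0.992900+0.975200+0.959700+0.915400))/(1+149/7923) = 4553/5000 ≈ 0.910600
step 6 [3y] zero: DF = P = 8937/10000 ≈ 0.893700
step 7 [3.5y] zero: DF = P = 8659/10000 ≈ 0.865900
step 8 [4y] bond c/2=1/100: DF=(92929/100000 − 1/100·(0.992900+0.975200+0.959700+0.915400+0.910600+0.893700+0.865900))/(1+1/100) = 2139/2500 ≈ 0.855600

1 1/2 9929/10000
2 1 1219/1250
3 3/2 9597/10000
4 2 4577/5000
5 5/2 4553/5000
6 3 8937/10000
7 7/2 8659/10000
8 4 2139/2500
DF(0.5y) is solved at step 1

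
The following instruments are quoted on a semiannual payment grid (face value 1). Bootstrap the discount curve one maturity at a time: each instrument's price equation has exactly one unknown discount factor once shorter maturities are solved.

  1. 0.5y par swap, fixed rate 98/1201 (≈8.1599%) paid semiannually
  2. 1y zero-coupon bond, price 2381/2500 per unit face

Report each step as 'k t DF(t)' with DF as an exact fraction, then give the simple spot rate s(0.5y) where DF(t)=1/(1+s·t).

1 1/2 1201/1250
2 1 2381/2500
s(0.5y) = (1/(1201/1250) − 1)/(1/2) = 98/1201 ≈ 8.1599%

step 1 [0.5y] swap r/2=49/1201: DF=(1 − 49/1201·(0))/(1+49/1201) = 1201/1250 ≈ 0.960800
step 2 [1y] zero: DF = P = 2381/2500 ≈ 0.952400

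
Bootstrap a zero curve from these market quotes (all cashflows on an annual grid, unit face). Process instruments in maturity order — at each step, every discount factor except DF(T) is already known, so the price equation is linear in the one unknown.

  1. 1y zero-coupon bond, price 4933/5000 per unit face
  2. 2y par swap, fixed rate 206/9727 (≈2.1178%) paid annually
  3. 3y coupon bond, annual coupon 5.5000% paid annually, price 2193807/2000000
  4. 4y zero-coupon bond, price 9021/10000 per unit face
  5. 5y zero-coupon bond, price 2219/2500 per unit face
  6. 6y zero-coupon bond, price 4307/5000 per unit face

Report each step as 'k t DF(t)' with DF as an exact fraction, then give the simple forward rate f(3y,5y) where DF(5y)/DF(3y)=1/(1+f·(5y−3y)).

step 1 [1y] zero: DF = P = 4933/5000 ≈ 0.986600
step 2 [2y] swap r/1=206/9727: DF=(1 − 206/9727·(0.986600))/(1+206/9727) = 2397/2500 ≈ 0.958800
step 3 [3y] bond c/1=11/200: DF=(2193807/2000000 − 11/200·(0.986600+0.958800))/(1+11/200) = 9383/10000 ≈ 0.938300
step 4 [4y] zero: DF = P = 9021/10000 ≈ 0.902100
step 5 [5y] zero: DF = P = 2219/2500 ≈ 0.887600
step 6 [6y] zero: DF = P = 4307/5000 ≈ 0.861400

1 1 4933/5000
2 2 2397/2500
3 3 9383/10000
4 4 9021/10000
5 5 2219/2500
6 6 4307/5000
f(3y,5y) = ((9383/10000)/(2219/2500) − 1)/(2) = 507/17752 ≈ 2.8560%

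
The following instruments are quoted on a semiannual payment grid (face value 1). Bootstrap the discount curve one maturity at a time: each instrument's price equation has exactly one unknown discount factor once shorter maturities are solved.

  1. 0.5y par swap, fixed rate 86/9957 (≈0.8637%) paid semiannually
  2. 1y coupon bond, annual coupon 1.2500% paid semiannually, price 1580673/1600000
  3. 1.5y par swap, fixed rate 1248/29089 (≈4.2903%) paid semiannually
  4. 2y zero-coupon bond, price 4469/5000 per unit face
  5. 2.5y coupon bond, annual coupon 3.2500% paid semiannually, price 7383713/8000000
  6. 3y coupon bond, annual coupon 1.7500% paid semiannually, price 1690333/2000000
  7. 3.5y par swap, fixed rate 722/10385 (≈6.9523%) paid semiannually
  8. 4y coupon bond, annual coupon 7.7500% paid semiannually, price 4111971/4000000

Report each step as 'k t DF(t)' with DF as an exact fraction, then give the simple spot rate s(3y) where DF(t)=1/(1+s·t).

1 1/2 9957/10000
2 1 2439/2500
3 3/2 586/625
4 2 4469/5000
5 5/2 4237/5000
6 3 319/400
7 7/2 3917/5000
8 4 1893/2500
s(3y) = (1/(319/400) − 1)/(3) = 27/319 ≈ 8.4639%

step 1 [0.5y] swap r/2=43/9957: DF=(1 − 43/9957·(0))/(1+43/9957) = 9957/10000 ≈ 0.995700
step 2 [1y] bond c/2=1/160: DF=(1580673/1600000 − 1/160·(0.995700))/(1+1/160) = 2439/2500 ≈ 0.975600
step 3 [1.5y] swap r/2=624/29089: DF=(1 − 624/29089·(0.995700+0.975600))/(1+624/29089) = 586/625 ≈ 0.937600
step 4 [2y] zero: DF = P = 4469/5000 ≈ 0.893800
step 5 [2.5y] bond c/2=13/800: DF=(7383713/8000000 − 13/800·(0.995700+0.975600+0.937600+0.893800))/(1+13/800) = 4237/5000 ≈ 0.847400
step 6 [3y] bond c/2=7/800: DF=(1690333/2000000 − 7/800·(0.995700+0.975600+0.937600+0.893800+0.847400))/(1+7/800) = 319/400 ≈ 0.797500
step 7 [3.5y] swap r/2=361/10385: DF=(1 − 361/10385·(0.995700+0.975600+0.937600+0.893800+0.847400+0.797500))/(1+361/10385) = 3917/5000 ≈ 0.783400
step 8 [4y] bond c/2=31/800: DF=(4111971/4000000 − 31/800·(0.995700+0.975600+0.937600+0.893800+0.847400+0.797500+0.783400))/(1+31/800) = 1893/2500 ≈ 0.757200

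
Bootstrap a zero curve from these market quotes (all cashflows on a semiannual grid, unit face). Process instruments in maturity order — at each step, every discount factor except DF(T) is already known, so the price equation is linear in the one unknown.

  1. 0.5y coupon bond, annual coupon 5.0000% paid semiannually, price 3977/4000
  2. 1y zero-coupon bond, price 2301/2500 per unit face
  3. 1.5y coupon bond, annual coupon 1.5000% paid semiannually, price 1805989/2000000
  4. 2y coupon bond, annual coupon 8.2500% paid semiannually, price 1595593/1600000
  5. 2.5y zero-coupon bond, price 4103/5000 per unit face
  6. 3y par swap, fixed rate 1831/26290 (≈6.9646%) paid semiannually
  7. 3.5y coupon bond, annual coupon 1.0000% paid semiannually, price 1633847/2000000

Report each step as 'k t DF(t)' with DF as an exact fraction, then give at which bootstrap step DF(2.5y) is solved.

step 1 [0.5y] bond c/2=1/40: DF=(3977/4000 − 1/40·(0))/(1+1/40) = 97/100 ≈ 0.970000
step 2 [1y] zero: DF = P = 2301/2500 ≈ 0.920400
step 3 [1.5y] bond c/2=3/400: DF=(1805989/2000000 − 3/400·(0.970000+0.920400))/(1+3/400) = 4411/5000 ≈ 0.882200
step 4 [2y] bond c/2=33/800: DF=(1595593/1600000 − 33/800·(0.970000+0.920400+0.882200))/(1+33/800) = 8479/10000 ≈ 0.847900
step 5 [2.5y] zero: DF = P = 4103/5000 ≈ 0.820600
step 6 [3y] swap r/2=1831/52580: DF=(1 − 1831/52580·(0.970000+0.920400+0.882200+0.847900+0.820600))/(1+1831/52580) = 8169/10000 ≈ 0.816900
step 7 [3.5y] bond c/2=1/200: DF=(1633847/2000000 − 1/200·(0.970000+0.920400+0.882200+0.847900+0.820600+0.816900))/(1+1/200) = 7867/10000 ≈ 0.786700

1 1/2 97/100
2 1 2301/2500
3 3/2 4411/5000
4 2 8479/10000
5 5/2 4103/5000
6 3 8169/10000
7 7/2 7867/10000
DF(2.5y) is solved at step 5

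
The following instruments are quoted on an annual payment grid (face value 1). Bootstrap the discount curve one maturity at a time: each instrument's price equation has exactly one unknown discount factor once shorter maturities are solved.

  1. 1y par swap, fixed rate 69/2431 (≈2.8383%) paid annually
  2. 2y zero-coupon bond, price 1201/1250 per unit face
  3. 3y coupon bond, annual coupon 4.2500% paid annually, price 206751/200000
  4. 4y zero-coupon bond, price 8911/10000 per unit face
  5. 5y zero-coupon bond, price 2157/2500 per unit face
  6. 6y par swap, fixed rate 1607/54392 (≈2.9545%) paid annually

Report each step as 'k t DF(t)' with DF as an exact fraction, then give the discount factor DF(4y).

1 1 2431/2500
2 2 1201/1250
3 3 1141/1250
4 4 8911/10000
5 5 2157/2500
6 6 8393/10000
DF(4y) = 8911/10000 ≈ 0.891100

step 1 [1y] swap r/1=69/2431: DF=(1 − 69/2431·(0))/(1+69/2431) = 2431/2500 ≈ 0.972400
step 2 [2y] zero: DF = P = 1201/1250 ≈ 0.960800
step 3 [3y] bond c/1=17/400: DF=(206751/200000 − 17/400·(0.972400+0.960800))/(1+17/400) = 1141/1250 ≈ 0.912800
step 4 [4y] zero: DF = P = 8911/10000 ≈ 0.891100
step 5 [5y] zero: DF = P = 2157/2500 ≈ 0.862800
step 6 [6y] swap r/1=1607/54392: DF=(1 − 1607/54392·(0.972400+0.960800+0.912800+0.891100+0.862800))/(1+1607/54392) = 8393/10000 ≈ 0.839300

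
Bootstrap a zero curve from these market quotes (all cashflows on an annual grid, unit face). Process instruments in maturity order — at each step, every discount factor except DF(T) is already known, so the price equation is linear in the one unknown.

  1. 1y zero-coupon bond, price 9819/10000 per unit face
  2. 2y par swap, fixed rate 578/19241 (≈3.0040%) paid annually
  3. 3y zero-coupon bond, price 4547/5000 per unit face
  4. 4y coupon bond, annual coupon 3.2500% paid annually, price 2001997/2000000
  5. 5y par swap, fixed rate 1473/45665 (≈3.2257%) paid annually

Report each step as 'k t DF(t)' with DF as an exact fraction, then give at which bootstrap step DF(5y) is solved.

step 1 [1y] zero: DF = P = 9819/10000 ≈ 0.981900
step 2 [2y] swap r/1=578/19241: DF=(1 − 578/19241·(0.981900))/(1+578/19241) = 4711/5000 ≈ 0.942200
step 3 [3y] zero: DF = P = 4547/5000 ≈ 0.909400
step 4 [4y] bond c/1=13/400: DF=(2001997/2000000 − 13/400·(0.981900+0.942200+0.909400))/(1+13/400) = 8803/10000 ≈ 0.880300
step 5 [5y] swap r/1=1473/45665: DF=(1 − 1473/45665·(0.981900+0.942200+0.909400+0.880300))/(1+1473/45665) = 8527/10000 ≈ 0.852700

1 1 9819/10000
2 2 4711/5000
3 3 4547/5000
4 4 8803/10000
5 5 8527/10000
DF(5y) is solved at step 5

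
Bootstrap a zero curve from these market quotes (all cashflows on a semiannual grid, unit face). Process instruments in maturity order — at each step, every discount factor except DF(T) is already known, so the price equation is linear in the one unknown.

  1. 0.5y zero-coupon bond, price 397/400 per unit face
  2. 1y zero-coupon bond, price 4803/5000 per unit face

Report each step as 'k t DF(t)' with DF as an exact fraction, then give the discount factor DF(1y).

step 1 [0.5y] zero: DF = P = 397/400 ≈ 0.992500
step 2 [1y] zero: DF = P = 4803/5000 ≈ 0.960600

1 1/2 397/400
2 1 4803/5000
DF(1y) = 4803/5000 ≈ 0.960600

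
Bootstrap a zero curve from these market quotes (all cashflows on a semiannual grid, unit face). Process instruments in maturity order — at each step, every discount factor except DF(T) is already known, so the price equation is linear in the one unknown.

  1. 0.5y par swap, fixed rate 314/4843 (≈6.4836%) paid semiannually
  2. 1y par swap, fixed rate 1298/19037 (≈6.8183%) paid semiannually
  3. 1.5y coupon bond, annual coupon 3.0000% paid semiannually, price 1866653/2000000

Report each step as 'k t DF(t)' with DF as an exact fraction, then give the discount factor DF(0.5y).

step 1 [0.5y] swap r/2=157/4843: DF=(1 − 157/4843·(0))/(1+157/4843) = 4843/5000 ≈ 0.968600
step 2 [1y] swap r/2=649/19037: DF=(1 − 649/19037·(0.968600))/(1+649/19037) = 9351/10000 ≈ 0.935100
step 3 [1.5y] bond c/2=3/200: DF=(1866653/2000000 − 3/200·(0.968600+0.935100))/(1+3/200) = 4457/5000 ≈ 0.891400

1 1/2 4843/5000
2 1 9351/10000
3 3/2 4457/5000
DF(0.5y) = 4843/5000 ≈ 0.968600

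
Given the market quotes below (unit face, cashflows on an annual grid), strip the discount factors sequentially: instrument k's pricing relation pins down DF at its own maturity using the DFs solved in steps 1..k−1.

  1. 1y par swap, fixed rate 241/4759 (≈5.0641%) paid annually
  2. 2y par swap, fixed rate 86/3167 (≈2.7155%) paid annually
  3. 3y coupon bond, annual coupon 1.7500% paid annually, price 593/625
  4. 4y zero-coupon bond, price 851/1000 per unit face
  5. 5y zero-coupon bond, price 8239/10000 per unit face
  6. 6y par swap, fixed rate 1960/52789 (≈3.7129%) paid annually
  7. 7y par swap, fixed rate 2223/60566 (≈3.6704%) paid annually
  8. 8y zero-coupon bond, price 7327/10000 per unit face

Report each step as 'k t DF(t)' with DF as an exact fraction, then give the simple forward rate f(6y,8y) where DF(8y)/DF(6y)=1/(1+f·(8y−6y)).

step 1 [1y] swap r/1=241/4759: DF=(1 − 241/4759·(0))/(1+241/4759) = 4759/5000 ≈ 0.951800
step 2 [2y] swap r/1=86/3167: DF=(1 − 86/3167·(0.951800))/(1+86/3167) = 2371/2500 ≈ 0.948400
step 3 [3y] bond c/1=7/400: DF=(593/625 − 7/400·(0.951800+0.948400))/(1+7/400) = 4499/5000 ≈ 0.899800
step 4 [4y] zero: DF = P = 851/1000 ≈ 0.851000
step 5 [5y] zero: DF = P = 8239/10000 ≈ 0.823900
step 6 [6y] swap r/1=1960/52789: DF=(1 − 1960/52789·(0.951800+0.948400+0.899800+0.851000+0.823900))/(1+1960/52789) = 201/250 ≈ 0.804000
step 7 [7y] swap r/1=2223/60566: DF=(1 − 2223/60566·(0.951800+0.948400+0.899800+0.851000+0.823900+0.804000))/(1+2223/60566) = 7777/10000 ≈ 0.777700
step 8 [8y] zero: DF = P = 7327/10000 ≈ 0.732700

1 1 4759/5000
2 2 2371/2500
3 3 4499/5000
4 4 851/1000
5 5 8239/10000
6 6 201/250
7 7 7777/10000
8 8 7327/10000
f(6y,8y) = ((201/250)/(7327/10000) − 1)/(2) = 713/14654 ≈ 4.8656%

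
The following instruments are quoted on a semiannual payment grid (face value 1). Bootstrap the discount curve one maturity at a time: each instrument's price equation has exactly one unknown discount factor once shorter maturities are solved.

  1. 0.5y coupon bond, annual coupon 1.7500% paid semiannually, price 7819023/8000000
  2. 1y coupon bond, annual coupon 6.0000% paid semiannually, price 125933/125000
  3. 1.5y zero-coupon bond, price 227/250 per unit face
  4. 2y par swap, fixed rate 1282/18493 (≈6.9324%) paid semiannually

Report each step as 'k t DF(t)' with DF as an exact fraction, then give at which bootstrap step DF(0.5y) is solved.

1 1/2 9689/10000
2 1 9499/10000
3 3/2 227/250
4 2 4359/5000
DF(0.5y) is solved at step 1

step 1 [0.5y] bond c/2=7/800: DF=(7819023/8000000 − 7/800·(0))/(1+7/800) = 9689/10000 ≈ 0.968900
step 2 [1y] bond c/2=3/100: DF=(125933/125000 − 3/100·(0.968900))/(1+3/100) = 9499/10000 ≈ 0.949900
step 3 [1.5y] zero: DF = P = 227/250 ≈ 0.908000
step 4 [2y] swap r/2=641/18493: DF=(1 − 641/18493·(0.968900+0.949900+0.908000))/(1+641/18493) = 4359/5000 ≈ 0.871800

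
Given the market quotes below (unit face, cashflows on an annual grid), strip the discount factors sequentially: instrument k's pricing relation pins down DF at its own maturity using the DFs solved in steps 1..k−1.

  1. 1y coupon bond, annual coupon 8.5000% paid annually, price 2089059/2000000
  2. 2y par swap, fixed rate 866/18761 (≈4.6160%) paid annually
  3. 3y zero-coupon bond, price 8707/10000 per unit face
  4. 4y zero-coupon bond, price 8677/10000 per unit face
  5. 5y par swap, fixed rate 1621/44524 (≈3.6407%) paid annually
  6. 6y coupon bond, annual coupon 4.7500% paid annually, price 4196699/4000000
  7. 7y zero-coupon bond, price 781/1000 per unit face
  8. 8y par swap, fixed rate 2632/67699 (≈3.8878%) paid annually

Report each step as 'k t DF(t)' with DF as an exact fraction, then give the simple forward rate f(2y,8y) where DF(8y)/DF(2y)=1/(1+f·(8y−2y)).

1 1 9627/10000
2 2 4567/5000
3 3 8707/10000
4 4 8677/10000
5 5 8379/10000
6 6 7997/10000
7 7 781/1000
8 8 921/1250
f(2y,8y) = ((4567/5000)/(921/1250) − 1)/(6) = 883/22104 ≈ 3.9948%

step 1 [1y] bond c/1=17/200: DF=(2089059/2000000 − 17/200·(0))/(1+17/200) = 9627/10000 ≈ 0.962700
step 2 [2y] swap r/1=866/18761: DF=(1 − 866/18761·(0.962700))/(1+866/18761) = 4567/5000 ≈ 0.913400
step 3 [3y] zero: DF = P = 8707/10000 ≈ 0.870700
step 4 [4y] zero: DF = P = 8677/10000 ≈ 0.867700
step 5 [5y] swap r/1=1621/44524: DF=(1 − 1621/44524·(0.962700+0.913400+0.870700+0.867700))/(1+1621/44524) = 8379/10000 ≈ 0.837900
step 6 [6y] bond c/1=19/400: DF=(4196699/4000000 − 19/400·(0.962700+0.913400+0.870700+0.867700+0.837900))/(1+19/400) = 7997/10000 ≈ 0.799700
step 7 [7y] zero: DF = P = 781/1000 ≈ 0.781000
step 8 [8y] swap r/1=2632/67699: DF=(1 − 2632/67699·(0.962700+0.913400+0.870700+0.867700+0.837900+0.799700+0.781000))/(1+2632/67699) = 921/1250 ≈ 0.736800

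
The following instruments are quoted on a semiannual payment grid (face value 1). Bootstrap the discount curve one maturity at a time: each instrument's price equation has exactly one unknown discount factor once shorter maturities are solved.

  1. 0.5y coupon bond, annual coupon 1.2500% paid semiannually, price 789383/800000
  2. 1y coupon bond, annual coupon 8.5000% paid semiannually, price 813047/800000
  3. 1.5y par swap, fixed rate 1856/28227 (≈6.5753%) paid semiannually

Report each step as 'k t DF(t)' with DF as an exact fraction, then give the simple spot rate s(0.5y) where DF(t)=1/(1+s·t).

1 1/2 4903/5000
2 1 9349/10000
3 3/2 567/625
s(0.5y) = (1/(4903/5000) − 1)/(1/2) = 194/4903 ≈ 3.9568%

step 1 [0.5y] bond c/2=1/160: DF=(789383/800000 − 1/160·(0))/(1+1/160) = 4903/5000 ≈ 0.980600
step 2 [1y] bond c/2=17/400: DF=(813047/800000 − 17/400·(0.980600))/(1+17/400) = 9349/10000 ≈ 0.934900
step 3 [1.5y] swap r/2=928/28227: DF=(1 − 928/28227·(0.980600+0.934900))/(1+928/28227) = 567/625 ≈ 0.907200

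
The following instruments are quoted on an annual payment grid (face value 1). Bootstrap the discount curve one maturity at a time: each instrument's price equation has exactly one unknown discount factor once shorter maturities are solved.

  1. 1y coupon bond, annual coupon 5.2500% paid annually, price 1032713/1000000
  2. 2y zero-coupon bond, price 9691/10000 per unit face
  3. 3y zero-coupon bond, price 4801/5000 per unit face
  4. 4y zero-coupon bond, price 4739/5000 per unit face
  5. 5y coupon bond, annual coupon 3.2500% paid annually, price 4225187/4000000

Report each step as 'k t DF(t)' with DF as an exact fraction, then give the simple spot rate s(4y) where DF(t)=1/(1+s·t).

1 1 2453/2500
2 2 9691/10000
3 3 4801/5000
4 4 4739/5000
5 5 1127/1250
s(4y) = (1/(4739/5000) − 1)/(4) = 261/18956 ≈ 1.3769%

step 1 [1y] bond c/1=21/400: DF=(1032713/1000000 − 21/400·(0))/(1+21/400) = 2453/2500 ≈ 0.981200
step 2 [2y] zero: DF = P = 9691/10000 ≈ 0.969100
step 3 [3y] zero: DF = P = 4801/5000 ≈ 0.960200
step 4 [4y] zero: DF = P = 4739/5000 ≈ 0.947800
step 5 [5y] bond c/1=13/400: DF=(4225187/4000000 − 13/400·(0.981200+0.969100+0.960200+0.947800))/(1+13/400) = 1127/1250 ≈ 0.901600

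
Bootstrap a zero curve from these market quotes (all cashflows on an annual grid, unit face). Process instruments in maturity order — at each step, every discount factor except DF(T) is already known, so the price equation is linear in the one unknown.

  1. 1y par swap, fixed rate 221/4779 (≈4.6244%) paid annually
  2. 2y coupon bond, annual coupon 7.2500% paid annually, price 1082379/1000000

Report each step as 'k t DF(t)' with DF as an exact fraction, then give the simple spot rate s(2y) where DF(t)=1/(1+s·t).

1 1 4779/5000
2 2 4723/5000
s(2y) = (1/(4723/5000) − 1)/(2) = 277/9446 ≈ 2.9325%

step 1 [1y] swap r/1=221/4779: DF=(1 − 221/4779·(0))/(1+221/4779) = 4779/5000 ≈ 0.955800
step 2 [2y] bond c/1=29/400: DF=(1082379/1000000 − 29/400·(0.955800))/(1+29/400) = 4723/5000 ≈ 0.944600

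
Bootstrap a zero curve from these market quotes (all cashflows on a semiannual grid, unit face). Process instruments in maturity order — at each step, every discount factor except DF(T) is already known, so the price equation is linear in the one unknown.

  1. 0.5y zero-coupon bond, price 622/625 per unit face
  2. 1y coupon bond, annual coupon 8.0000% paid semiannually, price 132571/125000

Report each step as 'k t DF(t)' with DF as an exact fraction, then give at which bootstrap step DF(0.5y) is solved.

1 1/2 622/625
2 1 1963/2000
DF(0.5y) is solved at step 1

step 1 [0.5y] zero: DF = P = 622/625 ≈ 0.995200
step 2 [1y] bond c/2=1/25: DF=(132571/125000 − 1/25·(0.995200))/(1+1/25) = 1963/2000 ≈ 0.981500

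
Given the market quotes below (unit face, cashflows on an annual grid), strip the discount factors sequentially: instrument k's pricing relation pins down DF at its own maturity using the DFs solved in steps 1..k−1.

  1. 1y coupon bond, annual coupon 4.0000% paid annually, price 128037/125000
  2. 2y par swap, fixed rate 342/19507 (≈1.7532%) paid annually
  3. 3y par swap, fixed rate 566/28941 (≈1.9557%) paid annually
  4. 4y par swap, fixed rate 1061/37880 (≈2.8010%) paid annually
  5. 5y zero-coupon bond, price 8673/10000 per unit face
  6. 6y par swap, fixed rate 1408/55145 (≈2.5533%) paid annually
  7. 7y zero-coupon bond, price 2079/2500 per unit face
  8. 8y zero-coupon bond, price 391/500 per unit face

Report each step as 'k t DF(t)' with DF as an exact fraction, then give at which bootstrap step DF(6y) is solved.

1 1 9849/10000
2 2 4829/5000
3 3 4717/5000
4 4 8939/10000
5 5 8673/10000
6 6 537/625
7 7 2079/2500
8 8 391/500
DF(6y) is solved at step 6

step 1 [1y] bond c/1=1/25: DF=(128037/125000 − 1/25·(0))/(1+1/25) = 9849/10000 ≈ 0.984900
step 2 [2y] swap r/1=342/19507: DF=(1 − 342/19507·(0.984900))/(1+342/19507) = 4829/5000 ≈ 0.965800
step 3 [3y] swap r/1=566/28941: DF=(1 − 566/28941·(0.984900+0.965800))/(1+566/28941) = 4717/5000 ≈ 0.943400
step 4 [4y] swap r/1=1061/37880: DF=(1 − 1061/37880·(0.984900+0.965800+0.943400))/(1+1061/37880) = 8939/10000 ≈ 0.893900
step 5 [5y] zero: DF = P = 8673/10000 ≈ 0.867300
step 6 [6y] swap r/1=1408/55145: DF=(1 − 1408/55145·(0.984900+0.965800+0.943400+0.893900+0.867300))/(1+1408/55145) = 537/625 ≈ 0.859200
step 7 [7y] zero: DF = P = 2079/2500 ≈ 0.831600
step 8 [8y] zero: DF = P = 391/500 ≈ 0.782000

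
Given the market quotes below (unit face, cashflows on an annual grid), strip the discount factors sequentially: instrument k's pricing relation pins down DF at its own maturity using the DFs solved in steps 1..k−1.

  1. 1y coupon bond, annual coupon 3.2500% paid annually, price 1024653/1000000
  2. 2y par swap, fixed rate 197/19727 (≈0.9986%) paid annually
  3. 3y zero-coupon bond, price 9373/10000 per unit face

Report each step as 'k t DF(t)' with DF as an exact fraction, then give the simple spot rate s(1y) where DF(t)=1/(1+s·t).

1 1 2481/2500
2 2 9803/10000
3 3 9373/10000
s(1y) = (1/(2481/2500) − 1)/(1) = 19/2481 ≈ 0.7658%

step 1 [1y] bond c/1=13/400: DF=(1024653/1000000 − 13/400·(0))/(1+13/400) = 2481/2500 ≈ 0.992400
step 2 [2y] swap r/1=197/19727: DF=(1 − 197/19727·(0.992400))/(1+197/19727) = 9803/10000 ≈ 0.980300
step 3 [3y] zero: DF = P = 9373/10000 ≈ 0.937300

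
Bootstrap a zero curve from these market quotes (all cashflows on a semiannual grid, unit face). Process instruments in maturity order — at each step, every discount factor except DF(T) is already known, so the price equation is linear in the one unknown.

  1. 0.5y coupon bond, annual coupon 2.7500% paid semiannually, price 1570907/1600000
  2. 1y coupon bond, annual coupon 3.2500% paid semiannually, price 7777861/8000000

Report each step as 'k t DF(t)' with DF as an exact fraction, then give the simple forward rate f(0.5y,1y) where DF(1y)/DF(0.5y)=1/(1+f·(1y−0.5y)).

step 1 [0.5y] bond c/2=11/800: DF=(1570907/1600000 − 11/800·(0))/(1+11/800) = 1937/2000 ≈ 0.968500
step 2 [1y] bond c/2=13/800: DF=(7777861/8000000 − 13/800·(0.968500))/(1+13/800) = 2353/2500 ≈ 0.941200

1 1/2 1937/2000
2 1 2353/2500
f(0.5y,1y) = ((1937/2000)/(2353/2500) − 1)/(1/2) = 21/362 ≈ 5.8011%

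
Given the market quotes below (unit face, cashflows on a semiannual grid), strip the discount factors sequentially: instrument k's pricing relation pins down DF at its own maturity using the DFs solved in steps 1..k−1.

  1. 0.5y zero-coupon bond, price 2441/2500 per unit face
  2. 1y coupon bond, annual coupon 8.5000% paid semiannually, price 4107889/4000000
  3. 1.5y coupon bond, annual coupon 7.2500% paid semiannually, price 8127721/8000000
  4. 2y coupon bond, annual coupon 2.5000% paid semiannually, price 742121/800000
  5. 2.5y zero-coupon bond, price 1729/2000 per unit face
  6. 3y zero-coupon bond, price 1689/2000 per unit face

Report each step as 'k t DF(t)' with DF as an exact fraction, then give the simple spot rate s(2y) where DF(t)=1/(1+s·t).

step 1 [0.5y] zero: DF = P = 2441/2500 ≈ 0.976400
step 2 [1y] bond c/2=17/400: DF=(4107889/4000000 − 17/400·(0.976400))/(1+17/400) = 9453/10000 ≈ 0.945300
step 3 [1.5y] bond c/2=29/800: DF=(8127721/8000000 − 29/800·(0.976400+0.945300))/(1+29/800) = 2283/2500 ≈ 0.913200
step 4 [2y] bond c/2=1/80: DF=(742121/800000 − 1/80·(0.976400+0.945300+0.913200))/(1+1/80) = 2203/2500 ≈ 0.881200
step 5 [2.5y] zero: DF = P = 1729/2000 ≈ 0.864500
step 6 [3y] zero: DF = P = 1689/2000 ≈ 0.844500

1 1/2 2441/2500
2 1 9453/10000
3 3/2 2283/2500
4 2 2203/2500
5 5/2 1729/2000
6 3 1689/2000
s(2y) = (1/(2203/2500) − 1)/(2) = 297/4406 ≈ 6.7408%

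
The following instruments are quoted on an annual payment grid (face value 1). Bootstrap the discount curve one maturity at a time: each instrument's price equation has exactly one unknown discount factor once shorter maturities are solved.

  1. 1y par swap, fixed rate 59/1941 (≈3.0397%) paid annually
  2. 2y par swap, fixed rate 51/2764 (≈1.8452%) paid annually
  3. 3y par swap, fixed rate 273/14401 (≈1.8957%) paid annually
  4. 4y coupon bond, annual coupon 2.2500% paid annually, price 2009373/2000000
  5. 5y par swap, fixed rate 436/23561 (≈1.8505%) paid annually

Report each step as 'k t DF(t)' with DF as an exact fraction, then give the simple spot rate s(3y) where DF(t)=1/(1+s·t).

1 1 1941/2000
2 2 9643/10000
3 3 4727/5000
4 4 1149/1250
5 5 1141/1250
s(3y) = (1/(4727/5000) − 1)/(3) = 91/4727 ≈ 1.9251%

step 1 [1y] swap r/1=59/1941: DF=(1 − 59/1941·(0))/(1+59/1941) = 1941/2000 ≈ 0.970500
step 2 [2y] swap r/1=51/2764: DF=(1 − 51/2764·(0.970500))/(1+51/2764) = 9643/10000 ≈ 0.964300
step 3 [3y] swap r/1=273/14401: DF=(1 − 273/14401·(0.970500+0.964300))/(1+273/14401) = 4727/5000 ≈ 0.945400
step 4 [4y] bond c/1=9/400: DF=(2009373/2000000 − 9/400·(0.970500+0.964300+0.945400))/(1+9/400) = 1149/1250 ≈ 0.919200
step 5 [5y] swap r/1=436/23561: DF=(1 − 436/23561·(0.970500+0.964300+0.945400+0.919200))/(1+436/23561) = 1141/1250 ≈ 0.912800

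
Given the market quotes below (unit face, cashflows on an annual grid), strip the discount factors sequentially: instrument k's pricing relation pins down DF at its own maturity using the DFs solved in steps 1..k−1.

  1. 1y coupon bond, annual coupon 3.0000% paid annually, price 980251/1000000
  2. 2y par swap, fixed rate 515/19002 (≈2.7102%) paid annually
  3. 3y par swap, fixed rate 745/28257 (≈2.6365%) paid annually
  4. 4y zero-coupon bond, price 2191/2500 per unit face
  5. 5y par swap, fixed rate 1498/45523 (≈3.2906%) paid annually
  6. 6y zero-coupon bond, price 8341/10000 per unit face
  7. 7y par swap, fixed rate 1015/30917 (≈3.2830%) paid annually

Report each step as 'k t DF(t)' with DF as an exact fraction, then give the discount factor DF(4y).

step 1 [1y] bond c/1=3/100: DF=(980251/1000000 − 3/100·(0))/(1+3/100) = 9517/10000 ≈ 0.951700
step 2 [2y] swap r/1=515/19002: DF=(1 − 515/19002·(0.951700))/(1+515/19002) = 1897/2000 ≈ 0.948500
step 3 [3y] swap r/1=745/28257: DF=(1 − 745/28257·(0.951700+0.948500))/(1+745/28257) = 1851/2000 ≈ 0.925500
step 4 [4y] zero: DF = P = 2191/2500 ≈ 0.876400
step 5 [5y] swap r/1=1498/45523: DF=(1 − 1498/45523·(0.951700+0.948500+0.925500+0.876400))/(1+1498/45523) = 4251/5000 ≈ 0.850200
step 6 [6y] zero: DF = P = 8341/10000 ≈ 0.834100
step 7 [7y] swap r/1=1015/30917: DF=(1 − 1015/30917·(0.951700+0.948500+0.925500+0.876400+0.850200+0.834100))/(1+1015/30917) = 797/1000 ≈ 0.797000

1 1 9517/10000
2 2 1897/2000
3 3 1851/2000
4 4 2191/2500
5 5 4251/5000
6 6 8341/10000
7 7 797/1000
DF(4y) = 2191/2500 ≈ 0.876400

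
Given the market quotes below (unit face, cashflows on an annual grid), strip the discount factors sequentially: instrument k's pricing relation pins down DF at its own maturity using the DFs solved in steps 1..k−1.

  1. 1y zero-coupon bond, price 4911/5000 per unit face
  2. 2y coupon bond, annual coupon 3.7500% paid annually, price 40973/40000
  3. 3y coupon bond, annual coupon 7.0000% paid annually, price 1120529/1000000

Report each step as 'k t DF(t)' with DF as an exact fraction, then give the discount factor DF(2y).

step 1 [1y] zero: DF = P = 4911/5000 ≈ 0.982200
step 2 [2y] bond c/1=3/80: DF=(40973/40000 − 3/80·(0.982200))/(1+3/80) = 4759/5000 ≈ 0.951800
step 3 [3y] bond c/1=7/100: DF=(1120529/1000000 − 7/100·(0.982200+0.951800))/(1+7/100) = 9207/10000 ≈ 0.920700

1 1 4911/5000
2 2 4759/5000
3 3 9207/10000
DF(2y) = 4759/5000 ≈ 0.951800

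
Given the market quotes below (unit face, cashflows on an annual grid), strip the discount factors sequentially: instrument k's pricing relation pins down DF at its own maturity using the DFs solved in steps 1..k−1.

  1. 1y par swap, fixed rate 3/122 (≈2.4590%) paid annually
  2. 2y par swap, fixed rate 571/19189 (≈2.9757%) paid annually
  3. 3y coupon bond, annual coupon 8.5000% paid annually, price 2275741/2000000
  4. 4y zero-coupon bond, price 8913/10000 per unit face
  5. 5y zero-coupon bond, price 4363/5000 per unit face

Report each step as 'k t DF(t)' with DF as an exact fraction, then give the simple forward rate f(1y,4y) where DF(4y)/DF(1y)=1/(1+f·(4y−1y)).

1 1 122/125
2 2 9429/10000
3 3 1123/1250
4 4 8913/10000
5 5 4363/5000
f(1y,4y) = ((122/125)/(8913/10000) − 1)/(3) = 847/26739 ≈ 3.1677%

step 1 [1y] swap r/1=3/122: DF=(1 − 3/122·(0))/(1+3/122) = 122/125 ≈ 0.976000
step 2 [2y] swap r/1=571/19189: DF=(1 − 571/19189·(0.976000))/(1+571/19189) = 9429/10000 ≈ 0.942900
step 3 [3y] bond c/1=17/200: DF=(2275741/2000000 − 17/200·(0.976000+0.942900))/(1+17/200) = 1123/1250 ≈ 0.898400
step 4 [4y] zero: DF = P = 8913/10000 ≈ 0.891300
step 5 [5y] zero: DF = P = 4363/5000 ≈ 0.872600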